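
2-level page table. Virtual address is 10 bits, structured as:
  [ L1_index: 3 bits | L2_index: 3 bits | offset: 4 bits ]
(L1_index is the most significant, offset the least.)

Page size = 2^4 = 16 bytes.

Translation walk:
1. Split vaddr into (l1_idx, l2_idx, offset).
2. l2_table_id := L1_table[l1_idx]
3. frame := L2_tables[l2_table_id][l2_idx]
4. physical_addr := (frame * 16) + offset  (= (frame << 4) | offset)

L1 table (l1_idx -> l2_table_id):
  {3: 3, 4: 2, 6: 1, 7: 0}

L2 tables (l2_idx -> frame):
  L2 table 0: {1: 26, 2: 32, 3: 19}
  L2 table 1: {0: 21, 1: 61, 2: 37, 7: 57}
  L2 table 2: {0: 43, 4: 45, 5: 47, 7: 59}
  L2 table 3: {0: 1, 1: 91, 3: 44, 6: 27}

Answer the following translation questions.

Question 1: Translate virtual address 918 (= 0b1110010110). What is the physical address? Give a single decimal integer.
Answer: 422

Derivation:
vaddr = 918 = 0b1110010110
Split: l1_idx=7, l2_idx=1, offset=6
L1[7] = 0
L2[0][1] = 26
paddr = 26 * 16 + 6 = 422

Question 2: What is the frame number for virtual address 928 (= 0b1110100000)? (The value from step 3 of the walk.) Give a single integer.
vaddr = 928: l1_idx=7, l2_idx=2
L1[7] = 0; L2[0][2] = 32

Answer: 32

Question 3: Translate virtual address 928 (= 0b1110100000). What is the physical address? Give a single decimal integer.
Answer: 512

Derivation:
vaddr = 928 = 0b1110100000
Split: l1_idx=7, l2_idx=2, offset=0
L1[7] = 0
L2[0][2] = 32
paddr = 32 * 16 + 0 = 512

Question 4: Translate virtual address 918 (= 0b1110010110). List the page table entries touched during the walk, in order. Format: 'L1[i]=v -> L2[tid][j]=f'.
Answer: L1[7]=0 -> L2[0][1]=26

Derivation:
vaddr = 918 = 0b1110010110
Split: l1_idx=7, l2_idx=1, offset=6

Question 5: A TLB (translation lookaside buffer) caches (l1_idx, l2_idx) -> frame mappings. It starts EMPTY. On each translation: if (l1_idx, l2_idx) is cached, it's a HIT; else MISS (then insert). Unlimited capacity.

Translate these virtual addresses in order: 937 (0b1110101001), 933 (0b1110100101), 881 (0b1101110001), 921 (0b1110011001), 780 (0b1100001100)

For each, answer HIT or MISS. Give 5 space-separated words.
vaddr=937: (7,2) not in TLB -> MISS, insert
vaddr=933: (7,2) in TLB -> HIT
vaddr=881: (6,7) not in TLB -> MISS, insert
vaddr=921: (7,1) not in TLB -> MISS, insert
vaddr=780: (6,0) not in TLB -> MISS, insert

Answer: MISS HIT MISS MISS MISS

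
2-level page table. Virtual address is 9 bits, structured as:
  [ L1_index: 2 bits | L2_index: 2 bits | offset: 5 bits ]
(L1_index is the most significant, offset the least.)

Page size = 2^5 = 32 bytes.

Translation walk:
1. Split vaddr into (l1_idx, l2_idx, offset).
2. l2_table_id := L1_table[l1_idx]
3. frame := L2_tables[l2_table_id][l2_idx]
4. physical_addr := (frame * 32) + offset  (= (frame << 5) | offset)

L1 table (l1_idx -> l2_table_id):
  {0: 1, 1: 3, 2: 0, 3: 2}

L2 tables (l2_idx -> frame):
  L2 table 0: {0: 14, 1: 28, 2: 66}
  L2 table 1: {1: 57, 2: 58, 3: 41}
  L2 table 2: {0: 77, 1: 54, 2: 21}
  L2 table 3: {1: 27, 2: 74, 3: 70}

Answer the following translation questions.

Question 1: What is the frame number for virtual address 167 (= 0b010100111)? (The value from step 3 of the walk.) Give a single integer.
vaddr = 167: l1_idx=1, l2_idx=1
L1[1] = 3; L2[3][1] = 27

Answer: 27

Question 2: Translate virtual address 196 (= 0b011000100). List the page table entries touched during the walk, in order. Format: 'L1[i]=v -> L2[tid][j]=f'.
vaddr = 196 = 0b011000100
Split: l1_idx=1, l2_idx=2, offset=4

Answer: L1[1]=3 -> L2[3][2]=74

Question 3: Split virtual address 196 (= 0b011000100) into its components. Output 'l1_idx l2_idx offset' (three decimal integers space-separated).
Answer: 1 2 4

Derivation:
vaddr = 196 = 0b011000100
  top 2 bits -> l1_idx = 1
  next 2 bits -> l2_idx = 2
  bottom 5 bits -> offset = 4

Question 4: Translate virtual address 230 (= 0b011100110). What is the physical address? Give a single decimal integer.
vaddr = 230 = 0b011100110
Split: l1_idx=1, l2_idx=3, offset=6
L1[1] = 3
L2[3][3] = 70
paddr = 70 * 32 + 6 = 2246

Answer: 2246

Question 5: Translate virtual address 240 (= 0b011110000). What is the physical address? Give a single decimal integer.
vaddr = 240 = 0b011110000
Split: l1_idx=1, l2_idx=3, offset=16
L1[1] = 3
L2[3][3] = 70
paddr = 70 * 32 + 16 = 2256

Answer: 2256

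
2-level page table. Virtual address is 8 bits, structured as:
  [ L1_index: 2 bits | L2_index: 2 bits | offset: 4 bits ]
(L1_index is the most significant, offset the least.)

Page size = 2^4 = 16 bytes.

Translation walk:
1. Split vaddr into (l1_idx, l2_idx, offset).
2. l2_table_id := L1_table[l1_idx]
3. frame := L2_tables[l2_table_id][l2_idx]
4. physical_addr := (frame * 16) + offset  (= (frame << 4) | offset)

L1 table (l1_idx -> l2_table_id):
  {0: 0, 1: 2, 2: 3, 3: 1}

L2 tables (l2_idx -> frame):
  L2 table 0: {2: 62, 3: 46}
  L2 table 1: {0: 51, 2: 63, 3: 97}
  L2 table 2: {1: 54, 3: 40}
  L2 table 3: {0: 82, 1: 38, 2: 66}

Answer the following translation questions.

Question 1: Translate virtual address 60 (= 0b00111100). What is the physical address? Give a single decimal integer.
Answer: 748

Derivation:
vaddr = 60 = 0b00111100
Split: l1_idx=0, l2_idx=3, offset=12
L1[0] = 0
L2[0][3] = 46
paddr = 46 * 16 + 12 = 748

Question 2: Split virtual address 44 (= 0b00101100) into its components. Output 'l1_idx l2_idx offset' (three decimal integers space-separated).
vaddr = 44 = 0b00101100
  top 2 bits -> l1_idx = 0
  next 2 bits -> l2_idx = 2
  bottom 4 bits -> offset = 12

Answer: 0 2 12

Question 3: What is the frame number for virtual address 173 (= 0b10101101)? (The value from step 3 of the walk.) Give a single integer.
Answer: 66

Derivation:
vaddr = 173: l1_idx=2, l2_idx=2
L1[2] = 3; L2[3][2] = 66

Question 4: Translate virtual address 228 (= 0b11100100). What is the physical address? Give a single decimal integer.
vaddr = 228 = 0b11100100
Split: l1_idx=3, l2_idx=2, offset=4
L1[3] = 1
L2[1][2] = 63
paddr = 63 * 16 + 4 = 1012

Answer: 1012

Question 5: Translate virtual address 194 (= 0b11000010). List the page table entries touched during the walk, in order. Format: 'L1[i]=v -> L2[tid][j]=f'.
Answer: L1[3]=1 -> L2[1][0]=51

Derivation:
vaddr = 194 = 0b11000010
Split: l1_idx=3, l2_idx=0, offset=2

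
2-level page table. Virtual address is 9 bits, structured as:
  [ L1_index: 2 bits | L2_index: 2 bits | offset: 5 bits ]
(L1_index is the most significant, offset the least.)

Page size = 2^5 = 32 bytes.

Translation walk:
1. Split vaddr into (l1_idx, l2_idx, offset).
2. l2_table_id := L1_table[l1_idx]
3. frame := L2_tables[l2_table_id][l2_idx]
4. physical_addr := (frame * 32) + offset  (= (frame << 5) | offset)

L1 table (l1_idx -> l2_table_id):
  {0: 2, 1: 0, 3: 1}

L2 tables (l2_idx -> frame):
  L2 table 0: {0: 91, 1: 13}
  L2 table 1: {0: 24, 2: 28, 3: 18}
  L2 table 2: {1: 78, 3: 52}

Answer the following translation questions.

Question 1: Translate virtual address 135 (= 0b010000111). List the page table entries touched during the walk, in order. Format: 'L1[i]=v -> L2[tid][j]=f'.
vaddr = 135 = 0b010000111
Split: l1_idx=1, l2_idx=0, offset=7

Answer: L1[1]=0 -> L2[0][0]=91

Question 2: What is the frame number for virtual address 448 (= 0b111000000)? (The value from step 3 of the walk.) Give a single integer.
Answer: 28

Derivation:
vaddr = 448: l1_idx=3, l2_idx=2
L1[3] = 1; L2[1][2] = 28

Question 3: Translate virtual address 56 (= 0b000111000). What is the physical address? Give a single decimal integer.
Answer: 2520

Derivation:
vaddr = 56 = 0b000111000
Split: l1_idx=0, l2_idx=1, offset=24
L1[0] = 2
L2[2][1] = 78
paddr = 78 * 32 + 24 = 2520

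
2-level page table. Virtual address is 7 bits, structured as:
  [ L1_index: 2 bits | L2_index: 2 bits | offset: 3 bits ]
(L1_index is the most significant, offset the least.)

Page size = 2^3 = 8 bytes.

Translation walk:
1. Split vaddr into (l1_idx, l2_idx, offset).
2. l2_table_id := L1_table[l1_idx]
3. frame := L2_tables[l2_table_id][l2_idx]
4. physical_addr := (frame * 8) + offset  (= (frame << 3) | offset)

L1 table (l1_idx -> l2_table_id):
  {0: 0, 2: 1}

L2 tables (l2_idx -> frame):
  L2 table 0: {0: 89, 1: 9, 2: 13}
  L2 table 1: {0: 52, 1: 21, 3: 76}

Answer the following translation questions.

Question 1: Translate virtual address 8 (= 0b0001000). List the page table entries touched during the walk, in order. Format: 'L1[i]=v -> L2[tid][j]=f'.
Answer: L1[0]=0 -> L2[0][1]=9

Derivation:
vaddr = 8 = 0b0001000
Split: l1_idx=0, l2_idx=1, offset=0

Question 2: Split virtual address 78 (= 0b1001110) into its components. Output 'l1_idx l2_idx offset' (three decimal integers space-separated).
vaddr = 78 = 0b1001110
  top 2 bits -> l1_idx = 2
  next 2 bits -> l2_idx = 1
  bottom 3 bits -> offset = 6

Answer: 2 1 6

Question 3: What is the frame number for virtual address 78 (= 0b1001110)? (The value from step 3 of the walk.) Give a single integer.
Answer: 21

Derivation:
vaddr = 78: l1_idx=2, l2_idx=1
L1[2] = 1; L2[1][1] = 21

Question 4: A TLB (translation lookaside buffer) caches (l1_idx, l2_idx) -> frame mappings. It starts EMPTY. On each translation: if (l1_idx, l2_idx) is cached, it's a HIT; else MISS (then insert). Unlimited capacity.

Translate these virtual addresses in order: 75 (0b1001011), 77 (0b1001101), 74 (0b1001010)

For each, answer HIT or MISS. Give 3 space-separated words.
Answer: MISS HIT HIT

Derivation:
vaddr=75: (2,1) not in TLB -> MISS, insert
vaddr=77: (2,1) in TLB -> HIT
vaddr=74: (2,1) in TLB -> HIT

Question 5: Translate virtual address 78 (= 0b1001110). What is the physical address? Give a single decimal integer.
Answer: 174

Derivation:
vaddr = 78 = 0b1001110
Split: l1_idx=2, l2_idx=1, offset=6
L1[2] = 1
L2[1][1] = 21
paddr = 21 * 8 + 6 = 174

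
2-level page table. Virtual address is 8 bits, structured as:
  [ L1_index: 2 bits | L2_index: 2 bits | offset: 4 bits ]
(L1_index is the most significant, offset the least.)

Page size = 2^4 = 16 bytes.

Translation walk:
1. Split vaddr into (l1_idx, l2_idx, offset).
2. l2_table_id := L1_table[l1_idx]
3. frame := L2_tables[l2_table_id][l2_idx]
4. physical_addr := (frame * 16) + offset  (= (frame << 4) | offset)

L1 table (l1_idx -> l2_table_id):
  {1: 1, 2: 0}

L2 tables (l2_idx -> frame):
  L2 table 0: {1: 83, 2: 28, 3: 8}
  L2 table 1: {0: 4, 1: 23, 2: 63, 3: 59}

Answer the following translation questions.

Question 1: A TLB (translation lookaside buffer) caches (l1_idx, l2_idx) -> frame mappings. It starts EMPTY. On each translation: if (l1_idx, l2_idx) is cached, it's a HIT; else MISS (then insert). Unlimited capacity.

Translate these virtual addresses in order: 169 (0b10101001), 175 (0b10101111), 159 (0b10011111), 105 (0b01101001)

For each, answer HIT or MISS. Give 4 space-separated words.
vaddr=169: (2,2) not in TLB -> MISS, insert
vaddr=175: (2,2) in TLB -> HIT
vaddr=159: (2,1) not in TLB -> MISS, insert
vaddr=105: (1,2) not in TLB -> MISS, insert

Answer: MISS HIT MISS MISS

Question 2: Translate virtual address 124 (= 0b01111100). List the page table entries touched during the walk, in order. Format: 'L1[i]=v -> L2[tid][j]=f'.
Answer: L1[1]=1 -> L2[1][3]=59

Derivation:
vaddr = 124 = 0b01111100
Split: l1_idx=1, l2_idx=3, offset=12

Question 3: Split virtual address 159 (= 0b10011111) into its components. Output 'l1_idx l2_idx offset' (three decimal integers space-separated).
Answer: 2 1 15

Derivation:
vaddr = 159 = 0b10011111
  top 2 bits -> l1_idx = 2
  next 2 bits -> l2_idx = 1
  bottom 4 bits -> offset = 15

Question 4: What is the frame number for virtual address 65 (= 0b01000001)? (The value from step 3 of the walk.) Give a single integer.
vaddr = 65: l1_idx=1, l2_idx=0
L1[1] = 1; L2[1][0] = 4

Answer: 4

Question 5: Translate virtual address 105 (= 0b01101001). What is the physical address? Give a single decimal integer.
vaddr = 105 = 0b01101001
Split: l1_idx=1, l2_idx=2, offset=9
L1[1] = 1
L2[1][2] = 63
paddr = 63 * 16 + 9 = 1017

Answer: 1017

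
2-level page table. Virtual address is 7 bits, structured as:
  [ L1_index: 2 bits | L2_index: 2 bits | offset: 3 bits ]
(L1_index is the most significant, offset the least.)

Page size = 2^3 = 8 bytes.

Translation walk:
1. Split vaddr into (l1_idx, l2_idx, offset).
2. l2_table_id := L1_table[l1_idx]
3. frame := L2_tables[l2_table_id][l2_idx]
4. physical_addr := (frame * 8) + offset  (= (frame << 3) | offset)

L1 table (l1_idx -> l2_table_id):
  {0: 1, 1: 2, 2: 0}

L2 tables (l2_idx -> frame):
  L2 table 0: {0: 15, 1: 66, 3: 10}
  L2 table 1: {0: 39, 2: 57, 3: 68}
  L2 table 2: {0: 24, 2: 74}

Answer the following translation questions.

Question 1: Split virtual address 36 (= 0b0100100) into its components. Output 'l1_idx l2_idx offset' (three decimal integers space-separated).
Answer: 1 0 4

Derivation:
vaddr = 36 = 0b0100100
  top 2 bits -> l1_idx = 1
  next 2 bits -> l2_idx = 0
  bottom 3 bits -> offset = 4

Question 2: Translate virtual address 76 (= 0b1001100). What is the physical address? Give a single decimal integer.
vaddr = 76 = 0b1001100
Split: l1_idx=2, l2_idx=1, offset=4
L1[2] = 0
L2[0][1] = 66
paddr = 66 * 8 + 4 = 532

Answer: 532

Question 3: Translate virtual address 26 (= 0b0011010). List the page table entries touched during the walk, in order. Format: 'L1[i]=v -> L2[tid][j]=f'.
vaddr = 26 = 0b0011010
Split: l1_idx=0, l2_idx=3, offset=2

Answer: L1[0]=1 -> L2[1][3]=68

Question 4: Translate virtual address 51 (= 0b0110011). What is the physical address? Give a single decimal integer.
vaddr = 51 = 0b0110011
Split: l1_idx=1, l2_idx=2, offset=3
L1[1] = 2
L2[2][2] = 74
paddr = 74 * 8 + 3 = 595

Answer: 595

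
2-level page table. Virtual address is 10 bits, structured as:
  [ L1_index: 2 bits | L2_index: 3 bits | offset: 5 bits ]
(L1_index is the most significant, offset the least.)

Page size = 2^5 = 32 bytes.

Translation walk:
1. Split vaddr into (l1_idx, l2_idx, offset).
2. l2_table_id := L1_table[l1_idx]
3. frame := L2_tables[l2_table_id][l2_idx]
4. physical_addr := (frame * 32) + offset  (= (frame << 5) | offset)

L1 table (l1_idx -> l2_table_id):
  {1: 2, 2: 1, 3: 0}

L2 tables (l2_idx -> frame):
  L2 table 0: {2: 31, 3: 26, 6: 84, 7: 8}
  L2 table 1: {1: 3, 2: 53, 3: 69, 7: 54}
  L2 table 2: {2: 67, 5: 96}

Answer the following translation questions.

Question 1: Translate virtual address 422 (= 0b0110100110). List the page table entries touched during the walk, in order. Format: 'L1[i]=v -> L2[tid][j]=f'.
Answer: L1[1]=2 -> L2[2][5]=96

Derivation:
vaddr = 422 = 0b0110100110
Split: l1_idx=1, l2_idx=5, offset=6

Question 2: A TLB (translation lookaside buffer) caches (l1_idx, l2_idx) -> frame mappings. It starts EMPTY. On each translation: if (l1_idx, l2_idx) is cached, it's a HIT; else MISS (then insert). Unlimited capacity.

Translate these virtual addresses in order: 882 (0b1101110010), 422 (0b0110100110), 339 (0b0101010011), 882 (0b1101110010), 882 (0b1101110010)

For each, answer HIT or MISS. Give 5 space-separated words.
vaddr=882: (3,3) not in TLB -> MISS, insert
vaddr=422: (1,5) not in TLB -> MISS, insert
vaddr=339: (1,2) not in TLB -> MISS, insert
vaddr=882: (3,3) in TLB -> HIT
vaddr=882: (3,3) in TLB -> HIT

Answer: MISS MISS MISS HIT HIT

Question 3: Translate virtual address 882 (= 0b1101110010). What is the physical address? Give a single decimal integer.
vaddr = 882 = 0b1101110010
Split: l1_idx=3, l2_idx=3, offset=18
L1[3] = 0
L2[0][3] = 26
paddr = 26 * 32 + 18 = 850

Answer: 850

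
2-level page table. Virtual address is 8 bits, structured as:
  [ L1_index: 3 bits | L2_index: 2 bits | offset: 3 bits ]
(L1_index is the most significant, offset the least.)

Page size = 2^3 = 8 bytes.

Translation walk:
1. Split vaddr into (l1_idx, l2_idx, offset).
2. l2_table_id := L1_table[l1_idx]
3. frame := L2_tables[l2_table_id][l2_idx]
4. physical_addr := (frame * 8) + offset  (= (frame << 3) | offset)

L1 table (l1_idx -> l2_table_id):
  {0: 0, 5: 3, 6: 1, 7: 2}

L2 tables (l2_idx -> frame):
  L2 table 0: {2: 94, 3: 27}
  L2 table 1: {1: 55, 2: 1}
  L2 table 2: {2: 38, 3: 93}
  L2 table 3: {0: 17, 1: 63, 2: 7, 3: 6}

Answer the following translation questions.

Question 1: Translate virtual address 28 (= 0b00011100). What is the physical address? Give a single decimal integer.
Answer: 220

Derivation:
vaddr = 28 = 0b00011100
Split: l1_idx=0, l2_idx=3, offset=4
L1[0] = 0
L2[0][3] = 27
paddr = 27 * 8 + 4 = 220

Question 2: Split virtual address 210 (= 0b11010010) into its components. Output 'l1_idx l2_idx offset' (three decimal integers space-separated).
vaddr = 210 = 0b11010010
  top 3 bits -> l1_idx = 6
  next 2 bits -> l2_idx = 2
  bottom 3 bits -> offset = 2

Answer: 6 2 2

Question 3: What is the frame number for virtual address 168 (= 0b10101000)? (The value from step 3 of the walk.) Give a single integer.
vaddr = 168: l1_idx=5, l2_idx=1
L1[5] = 3; L2[3][1] = 63

Answer: 63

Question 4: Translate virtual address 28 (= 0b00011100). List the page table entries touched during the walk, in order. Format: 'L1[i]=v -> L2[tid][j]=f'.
Answer: L1[0]=0 -> L2[0][3]=27

Derivation:
vaddr = 28 = 0b00011100
Split: l1_idx=0, l2_idx=3, offset=4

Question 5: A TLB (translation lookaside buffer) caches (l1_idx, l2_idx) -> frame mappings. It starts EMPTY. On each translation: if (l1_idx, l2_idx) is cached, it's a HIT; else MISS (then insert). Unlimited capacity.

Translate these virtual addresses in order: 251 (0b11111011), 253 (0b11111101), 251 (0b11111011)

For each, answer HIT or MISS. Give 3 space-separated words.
Answer: MISS HIT HIT

Derivation:
vaddr=251: (7,3) not in TLB -> MISS, insert
vaddr=253: (7,3) in TLB -> HIT
vaddr=251: (7,3) in TLB -> HIT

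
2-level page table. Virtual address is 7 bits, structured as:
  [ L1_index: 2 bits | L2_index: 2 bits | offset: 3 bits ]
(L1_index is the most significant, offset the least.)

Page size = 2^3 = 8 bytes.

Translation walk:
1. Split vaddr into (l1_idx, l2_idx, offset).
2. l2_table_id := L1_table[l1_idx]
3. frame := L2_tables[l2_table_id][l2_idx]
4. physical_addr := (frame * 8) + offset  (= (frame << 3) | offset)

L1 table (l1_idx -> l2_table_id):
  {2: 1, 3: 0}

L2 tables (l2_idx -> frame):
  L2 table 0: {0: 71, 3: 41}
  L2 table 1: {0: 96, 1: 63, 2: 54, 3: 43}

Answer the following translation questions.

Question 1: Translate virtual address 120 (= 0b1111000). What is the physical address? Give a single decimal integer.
vaddr = 120 = 0b1111000
Split: l1_idx=3, l2_idx=3, offset=0
L1[3] = 0
L2[0][3] = 41
paddr = 41 * 8 + 0 = 328

Answer: 328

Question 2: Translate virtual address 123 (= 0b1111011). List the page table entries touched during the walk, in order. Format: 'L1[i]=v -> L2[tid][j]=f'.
Answer: L1[3]=0 -> L2[0][3]=41

Derivation:
vaddr = 123 = 0b1111011
Split: l1_idx=3, l2_idx=3, offset=3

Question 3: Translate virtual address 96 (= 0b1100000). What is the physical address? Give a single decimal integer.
Answer: 568

Derivation:
vaddr = 96 = 0b1100000
Split: l1_idx=3, l2_idx=0, offset=0
L1[3] = 0
L2[0][0] = 71
paddr = 71 * 8 + 0 = 568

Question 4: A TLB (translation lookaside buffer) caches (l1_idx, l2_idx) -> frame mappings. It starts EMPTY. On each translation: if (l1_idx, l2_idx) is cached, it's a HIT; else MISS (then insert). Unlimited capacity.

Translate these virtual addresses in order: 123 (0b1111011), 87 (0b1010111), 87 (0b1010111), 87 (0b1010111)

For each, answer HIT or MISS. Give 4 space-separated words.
Answer: MISS MISS HIT HIT

Derivation:
vaddr=123: (3,3) not in TLB -> MISS, insert
vaddr=87: (2,2) not in TLB -> MISS, insert
vaddr=87: (2,2) in TLB -> HIT
vaddr=87: (2,2) in TLB -> HIT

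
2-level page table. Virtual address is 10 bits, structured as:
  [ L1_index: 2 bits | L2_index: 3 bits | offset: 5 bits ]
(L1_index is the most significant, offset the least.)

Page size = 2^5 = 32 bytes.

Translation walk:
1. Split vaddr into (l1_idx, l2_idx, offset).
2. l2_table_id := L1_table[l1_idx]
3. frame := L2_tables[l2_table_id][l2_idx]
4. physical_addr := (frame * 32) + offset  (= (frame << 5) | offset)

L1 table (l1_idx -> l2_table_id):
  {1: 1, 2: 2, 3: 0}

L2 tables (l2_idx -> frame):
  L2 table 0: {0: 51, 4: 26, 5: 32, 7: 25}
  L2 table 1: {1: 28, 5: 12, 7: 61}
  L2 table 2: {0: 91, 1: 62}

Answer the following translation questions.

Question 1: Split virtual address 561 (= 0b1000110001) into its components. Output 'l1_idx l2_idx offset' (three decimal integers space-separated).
Answer: 2 1 17

Derivation:
vaddr = 561 = 0b1000110001
  top 2 bits -> l1_idx = 2
  next 3 bits -> l2_idx = 1
  bottom 5 bits -> offset = 17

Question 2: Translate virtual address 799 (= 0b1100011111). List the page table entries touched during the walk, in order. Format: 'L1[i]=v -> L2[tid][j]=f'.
Answer: L1[3]=0 -> L2[0][0]=51

Derivation:
vaddr = 799 = 0b1100011111
Split: l1_idx=3, l2_idx=0, offset=31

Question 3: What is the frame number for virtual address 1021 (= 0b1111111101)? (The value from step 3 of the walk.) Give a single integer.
Answer: 25

Derivation:
vaddr = 1021: l1_idx=3, l2_idx=7
L1[3] = 0; L2[0][7] = 25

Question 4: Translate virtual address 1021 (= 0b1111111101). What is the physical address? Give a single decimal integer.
vaddr = 1021 = 0b1111111101
Split: l1_idx=3, l2_idx=7, offset=29
L1[3] = 0
L2[0][7] = 25
paddr = 25 * 32 + 29 = 829

Answer: 829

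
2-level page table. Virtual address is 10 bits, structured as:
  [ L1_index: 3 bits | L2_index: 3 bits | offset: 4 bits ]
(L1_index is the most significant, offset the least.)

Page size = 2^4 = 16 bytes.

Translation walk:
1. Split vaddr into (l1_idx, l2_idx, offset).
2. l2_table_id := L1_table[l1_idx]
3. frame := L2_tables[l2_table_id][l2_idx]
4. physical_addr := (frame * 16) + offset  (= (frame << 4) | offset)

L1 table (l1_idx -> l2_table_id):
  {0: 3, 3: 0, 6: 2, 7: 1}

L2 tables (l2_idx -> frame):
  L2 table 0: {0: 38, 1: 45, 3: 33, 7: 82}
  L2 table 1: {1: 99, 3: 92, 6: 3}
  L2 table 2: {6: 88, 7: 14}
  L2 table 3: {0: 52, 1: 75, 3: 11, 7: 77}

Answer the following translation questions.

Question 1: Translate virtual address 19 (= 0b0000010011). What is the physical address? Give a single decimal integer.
vaddr = 19 = 0b0000010011
Split: l1_idx=0, l2_idx=1, offset=3
L1[0] = 3
L2[3][1] = 75
paddr = 75 * 16 + 3 = 1203

Answer: 1203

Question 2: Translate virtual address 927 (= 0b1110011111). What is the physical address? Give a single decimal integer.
vaddr = 927 = 0b1110011111
Split: l1_idx=7, l2_idx=1, offset=15
L1[7] = 1
L2[1][1] = 99
paddr = 99 * 16 + 15 = 1599

Answer: 1599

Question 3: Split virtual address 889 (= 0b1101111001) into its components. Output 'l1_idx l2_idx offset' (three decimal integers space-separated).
Answer: 6 7 9

Derivation:
vaddr = 889 = 0b1101111001
  top 3 bits -> l1_idx = 6
  next 3 bits -> l2_idx = 7
  bottom 4 bits -> offset = 9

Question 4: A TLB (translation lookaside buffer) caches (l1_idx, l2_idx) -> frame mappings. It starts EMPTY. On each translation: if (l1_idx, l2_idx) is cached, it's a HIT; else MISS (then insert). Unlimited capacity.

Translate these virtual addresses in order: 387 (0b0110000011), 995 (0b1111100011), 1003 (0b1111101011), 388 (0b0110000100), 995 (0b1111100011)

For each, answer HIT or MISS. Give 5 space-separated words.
Answer: MISS MISS HIT HIT HIT

Derivation:
vaddr=387: (3,0) not in TLB -> MISS, insert
vaddr=995: (7,6) not in TLB -> MISS, insert
vaddr=1003: (7,6) in TLB -> HIT
vaddr=388: (3,0) in TLB -> HIT
vaddr=995: (7,6) in TLB -> HIT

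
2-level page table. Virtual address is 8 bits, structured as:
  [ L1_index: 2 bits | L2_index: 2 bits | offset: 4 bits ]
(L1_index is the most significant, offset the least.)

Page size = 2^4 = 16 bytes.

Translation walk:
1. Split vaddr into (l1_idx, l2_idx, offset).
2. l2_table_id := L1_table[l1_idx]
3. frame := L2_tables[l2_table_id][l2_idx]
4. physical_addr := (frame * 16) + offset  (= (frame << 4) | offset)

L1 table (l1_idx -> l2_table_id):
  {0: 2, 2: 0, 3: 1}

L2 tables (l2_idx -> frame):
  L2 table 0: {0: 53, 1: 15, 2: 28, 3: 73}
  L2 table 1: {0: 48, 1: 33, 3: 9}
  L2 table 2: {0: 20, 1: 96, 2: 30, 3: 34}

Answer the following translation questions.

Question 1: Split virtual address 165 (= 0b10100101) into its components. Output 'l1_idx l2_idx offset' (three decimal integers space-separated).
Answer: 2 2 5

Derivation:
vaddr = 165 = 0b10100101
  top 2 bits -> l1_idx = 2
  next 2 bits -> l2_idx = 2
  bottom 4 bits -> offset = 5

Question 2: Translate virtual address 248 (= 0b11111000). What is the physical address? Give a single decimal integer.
Answer: 152

Derivation:
vaddr = 248 = 0b11111000
Split: l1_idx=3, l2_idx=3, offset=8
L1[3] = 1
L2[1][3] = 9
paddr = 9 * 16 + 8 = 152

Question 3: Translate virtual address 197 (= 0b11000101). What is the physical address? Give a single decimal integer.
vaddr = 197 = 0b11000101
Split: l1_idx=3, l2_idx=0, offset=5
L1[3] = 1
L2[1][0] = 48
paddr = 48 * 16 + 5 = 773

Answer: 773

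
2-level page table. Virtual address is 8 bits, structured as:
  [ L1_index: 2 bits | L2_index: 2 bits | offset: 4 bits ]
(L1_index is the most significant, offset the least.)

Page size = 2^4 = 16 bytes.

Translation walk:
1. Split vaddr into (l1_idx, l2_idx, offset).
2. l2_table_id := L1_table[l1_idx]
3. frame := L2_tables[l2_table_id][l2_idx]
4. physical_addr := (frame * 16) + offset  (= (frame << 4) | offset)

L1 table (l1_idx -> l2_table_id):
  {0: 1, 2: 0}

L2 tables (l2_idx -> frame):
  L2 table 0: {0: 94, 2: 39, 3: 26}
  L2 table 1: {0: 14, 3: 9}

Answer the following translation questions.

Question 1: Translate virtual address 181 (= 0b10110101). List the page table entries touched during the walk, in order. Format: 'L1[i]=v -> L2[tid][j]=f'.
Answer: L1[2]=0 -> L2[0][3]=26

Derivation:
vaddr = 181 = 0b10110101
Split: l1_idx=2, l2_idx=3, offset=5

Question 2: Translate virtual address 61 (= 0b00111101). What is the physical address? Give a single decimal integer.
vaddr = 61 = 0b00111101
Split: l1_idx=0, l2_idx=3, offset=13
L1[0] = 1
L2[1][3] = 9
paddr = 9 * 16 + 13 = 157

Answer: 157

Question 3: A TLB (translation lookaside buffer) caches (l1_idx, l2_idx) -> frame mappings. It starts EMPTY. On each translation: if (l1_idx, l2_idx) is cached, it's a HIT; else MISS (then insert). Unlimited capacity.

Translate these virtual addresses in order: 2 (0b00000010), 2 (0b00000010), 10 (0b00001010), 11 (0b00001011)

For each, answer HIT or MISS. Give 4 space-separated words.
Answer: MISS HIT HIT HIT

Derivation:
vaddr=2: (0,0) not in TLB -> MISS, insert
vaddr=2: (0,0) in TLB -> HIT
vaddr=10: (0,0) in TLB -> HIT
vaddr=11: (0,0) in TLB -> HIT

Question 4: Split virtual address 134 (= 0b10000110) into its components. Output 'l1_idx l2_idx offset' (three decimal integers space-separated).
Answer: 2 0 6

Derivation:
vaddr = 134 = 0b10000110
  top 2 bits -> l1_idx = 2
  next 2 bits -> l2_idx = 0
  bottom 4 bits -> offset = 6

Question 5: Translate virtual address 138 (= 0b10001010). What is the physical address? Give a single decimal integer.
Answer: 1514

Derivation:
vaddr = 138 = 0b10001010
Split: l1_idx=2, l2_idx=0, offset=10
L1[2] = 0
L2[0][0] = 94
paddr = 94 * 16 + 10 = 1514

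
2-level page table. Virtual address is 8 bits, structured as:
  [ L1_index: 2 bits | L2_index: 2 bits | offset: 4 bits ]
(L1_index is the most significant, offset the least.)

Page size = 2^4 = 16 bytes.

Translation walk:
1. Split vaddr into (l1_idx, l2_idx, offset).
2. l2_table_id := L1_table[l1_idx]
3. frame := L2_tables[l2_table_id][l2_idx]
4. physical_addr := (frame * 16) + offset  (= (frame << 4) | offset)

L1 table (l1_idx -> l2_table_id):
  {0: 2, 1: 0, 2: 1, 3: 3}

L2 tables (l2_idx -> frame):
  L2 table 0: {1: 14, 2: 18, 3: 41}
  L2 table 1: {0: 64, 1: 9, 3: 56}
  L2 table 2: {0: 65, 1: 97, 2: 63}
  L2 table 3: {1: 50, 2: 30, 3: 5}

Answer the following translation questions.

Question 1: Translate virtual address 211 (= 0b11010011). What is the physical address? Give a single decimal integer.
vaddr = 211 = 0b11010011
Split: l1_idx=3, l2_idx=1, offset=3
L1[3] = 3
L2[3][1] = 50
paddr = 50 * 16 + 3 = 803

Answer: 803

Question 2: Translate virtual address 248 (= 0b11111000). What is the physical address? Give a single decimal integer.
vaddr = 248 = 0b11111000
Split: l1_idx=3, l2_idx=3, offset=8
L1[3] = 3
L2[3][3] = 5
paddr = 5 * 16 + 8 = 88

Answer: 88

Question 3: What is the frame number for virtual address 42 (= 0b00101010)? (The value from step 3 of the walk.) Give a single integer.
Answer: 63

Derivation:
vaddr = 42: l1_idx=0, l2_idx=2
L1[0] = 2; L2[2][2] = 63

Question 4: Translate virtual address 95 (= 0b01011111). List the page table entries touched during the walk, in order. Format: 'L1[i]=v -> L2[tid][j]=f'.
Answer: L1[1]=0 -> L2[0][1]=14

Derivation:
vaddr = 95 = 0b01011111
Split: l1_idx=1, l2_idx=1, offset=15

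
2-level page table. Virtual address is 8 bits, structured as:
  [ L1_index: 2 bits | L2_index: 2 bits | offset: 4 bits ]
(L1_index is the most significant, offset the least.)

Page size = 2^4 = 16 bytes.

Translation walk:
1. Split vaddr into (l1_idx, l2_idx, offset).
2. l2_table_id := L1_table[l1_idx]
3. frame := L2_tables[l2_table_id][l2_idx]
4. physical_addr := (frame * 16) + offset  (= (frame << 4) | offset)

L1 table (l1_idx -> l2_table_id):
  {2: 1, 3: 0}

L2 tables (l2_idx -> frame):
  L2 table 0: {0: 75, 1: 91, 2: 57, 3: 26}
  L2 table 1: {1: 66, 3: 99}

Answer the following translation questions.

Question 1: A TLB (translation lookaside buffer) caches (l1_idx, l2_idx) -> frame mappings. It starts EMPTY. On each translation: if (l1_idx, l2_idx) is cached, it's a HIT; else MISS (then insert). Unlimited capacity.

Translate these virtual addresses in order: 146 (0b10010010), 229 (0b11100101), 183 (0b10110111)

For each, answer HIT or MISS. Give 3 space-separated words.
vaddr=146: (2,1) not in TLB -> MISS, insert
vaddr=229: (3,2) not in TLB -> MISS, insert
vaddr=183: (2,3) not in TLB -> MISS, insert

Answer: MISS MISS MISS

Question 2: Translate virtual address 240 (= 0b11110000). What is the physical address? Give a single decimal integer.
Answer: 416

Derivation:
vaddr = 240 = 0b11110000
Split: l1_idx=3, l2_idx=3, offset=0
L1[3] = 0
L2[0][3] = 26
paddr = 26 * 16 + 0 = 416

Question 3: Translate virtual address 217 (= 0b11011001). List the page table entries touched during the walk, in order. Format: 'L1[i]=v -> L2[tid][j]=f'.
vaddr = 217 = 0b11011001
Split: l1_idx=3, l2_idx=1, offset=9

Answer: L1[3]=0 -> L2[0][1]=91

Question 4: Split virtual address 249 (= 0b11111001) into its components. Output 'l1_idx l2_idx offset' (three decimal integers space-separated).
vaddr = 249 = 0b11111001
  top 2 bits -> l1_idx = 3
  next 2 bits -> l2_idx = 3
  bottom 4 bits -> offset = 9

Answer: 3 3 9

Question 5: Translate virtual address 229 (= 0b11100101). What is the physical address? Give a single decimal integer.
vaddr = 229 = 0b11100101
Split: l1_idx=3, l2_idx=2, offset=5
L1[3] = 0
L2[0][2] = 57
paddr = 57 * 16 + 5 = 917

Answer: 917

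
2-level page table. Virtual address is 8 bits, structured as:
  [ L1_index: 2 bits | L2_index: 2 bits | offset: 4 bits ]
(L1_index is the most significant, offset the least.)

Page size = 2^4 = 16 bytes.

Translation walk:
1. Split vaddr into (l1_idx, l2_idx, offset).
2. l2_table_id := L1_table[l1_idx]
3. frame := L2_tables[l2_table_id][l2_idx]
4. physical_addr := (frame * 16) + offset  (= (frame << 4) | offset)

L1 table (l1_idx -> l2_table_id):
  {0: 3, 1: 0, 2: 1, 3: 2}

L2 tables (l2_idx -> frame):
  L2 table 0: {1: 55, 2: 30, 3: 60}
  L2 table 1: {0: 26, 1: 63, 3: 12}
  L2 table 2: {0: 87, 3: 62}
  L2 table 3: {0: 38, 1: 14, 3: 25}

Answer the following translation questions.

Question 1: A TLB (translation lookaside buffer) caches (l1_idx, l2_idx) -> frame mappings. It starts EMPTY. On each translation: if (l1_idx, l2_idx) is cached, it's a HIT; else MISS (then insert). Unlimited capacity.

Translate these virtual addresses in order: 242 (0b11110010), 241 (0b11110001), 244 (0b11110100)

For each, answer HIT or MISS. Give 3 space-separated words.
Answer: MISS HIT HIT

Derivation:
vaddr=242: (3,3) not in TLB -> MISS, insert
vaddr=241: (3,3) in TLB -> HIT
vaddr=244: (3,3) in TLB -> HIT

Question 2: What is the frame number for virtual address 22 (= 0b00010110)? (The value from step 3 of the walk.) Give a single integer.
vaddr = 22: l1_idx=0, l2_idx=1
L1[0] = 3; L2[3][1] = 14

Answer: 14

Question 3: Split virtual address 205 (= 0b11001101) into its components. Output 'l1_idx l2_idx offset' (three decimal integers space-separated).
Answer: 3 0 13

Derivation:
vaddr = 205 = 0b11001101
  top 2 bits -> l1_idx = 3
  next 2 bits -> l2_idx = 0
  bottom 4 bits -> offset = 13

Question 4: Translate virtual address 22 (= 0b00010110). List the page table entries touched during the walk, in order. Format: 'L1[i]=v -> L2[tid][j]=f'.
vaddr = 22 = 0b00010110
Split: l1_idx=0, l2_idx=1, offset=6

Answer: L1[0]=3 -> L2[3][1]=14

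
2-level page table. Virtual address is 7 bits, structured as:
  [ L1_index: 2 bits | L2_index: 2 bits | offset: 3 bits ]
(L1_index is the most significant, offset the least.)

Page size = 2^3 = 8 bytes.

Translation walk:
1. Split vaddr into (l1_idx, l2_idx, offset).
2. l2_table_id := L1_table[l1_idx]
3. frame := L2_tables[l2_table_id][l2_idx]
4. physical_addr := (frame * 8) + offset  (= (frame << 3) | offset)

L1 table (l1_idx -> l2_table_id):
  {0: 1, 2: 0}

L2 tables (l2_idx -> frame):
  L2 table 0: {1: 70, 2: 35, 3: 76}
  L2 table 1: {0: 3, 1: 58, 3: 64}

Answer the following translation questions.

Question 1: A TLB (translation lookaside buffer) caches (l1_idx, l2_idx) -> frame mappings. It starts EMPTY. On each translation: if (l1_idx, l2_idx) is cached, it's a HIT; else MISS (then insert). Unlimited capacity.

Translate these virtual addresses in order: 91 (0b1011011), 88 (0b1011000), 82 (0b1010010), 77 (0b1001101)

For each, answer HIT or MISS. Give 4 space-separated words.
Answer: MISS HIT MISS MISS

Derivation:
vaddr=91: (2,3) not in TLB -> MISS, insert
vaddr=88: (2,3) in TLB -> HIT
vaddr=82: (2,2) not in TLB -> MISS, insert
vaddr=77: (2,1) not in TLB -> MISS, insert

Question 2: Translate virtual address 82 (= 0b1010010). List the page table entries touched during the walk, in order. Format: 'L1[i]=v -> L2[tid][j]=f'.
vaddr = 82 = 0b1010010
Split: l1_idx=2, l2_idx=2, offset=2

Answer: L1[2]=0 -> L2[0][2]=35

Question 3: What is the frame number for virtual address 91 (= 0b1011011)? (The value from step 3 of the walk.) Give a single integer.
vaddr = 91: l1_idx=2, l2_idx=3
L1[2] = 0; L2[0][3] = 76

Answer: 76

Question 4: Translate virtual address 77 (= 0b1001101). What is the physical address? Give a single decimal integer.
Answer: 565

Derivation:
vaddr = 77 = 0b1001101
Split: l1_idx=2, l2_idx=1, offset=5
L1[2] = 0
L2[0][1] = 70
paddr = 70 * 8 + 5 = 565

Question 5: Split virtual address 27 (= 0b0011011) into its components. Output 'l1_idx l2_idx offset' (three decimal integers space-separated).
vaddr = 27 = 0b0011011
  top 2 bits -> l1_idx = 0
  next 2 bits -> l2_idx = 3
  bottom 3 bits -> offset = 3

Answer: 0 3 3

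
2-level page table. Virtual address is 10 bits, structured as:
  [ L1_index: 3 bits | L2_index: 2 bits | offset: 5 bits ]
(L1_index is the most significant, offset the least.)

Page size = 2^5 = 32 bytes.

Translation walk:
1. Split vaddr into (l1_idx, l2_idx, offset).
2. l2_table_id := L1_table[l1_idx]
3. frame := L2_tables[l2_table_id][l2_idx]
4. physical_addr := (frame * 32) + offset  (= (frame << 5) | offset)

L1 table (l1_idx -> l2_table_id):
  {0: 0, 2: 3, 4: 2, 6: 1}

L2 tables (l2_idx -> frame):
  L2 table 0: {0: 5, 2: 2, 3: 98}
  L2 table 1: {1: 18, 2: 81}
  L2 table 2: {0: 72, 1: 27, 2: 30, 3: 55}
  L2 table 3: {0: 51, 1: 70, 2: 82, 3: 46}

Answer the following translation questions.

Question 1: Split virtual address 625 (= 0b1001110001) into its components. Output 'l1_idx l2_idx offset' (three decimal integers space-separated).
vaddr = 625 = 0b1001110001
  top 3 bits -> l1_idx = 4
  next 2 bits -> l2_idx = 3
  bottom 5 bits -> offset = 17

Answer: 4 3 17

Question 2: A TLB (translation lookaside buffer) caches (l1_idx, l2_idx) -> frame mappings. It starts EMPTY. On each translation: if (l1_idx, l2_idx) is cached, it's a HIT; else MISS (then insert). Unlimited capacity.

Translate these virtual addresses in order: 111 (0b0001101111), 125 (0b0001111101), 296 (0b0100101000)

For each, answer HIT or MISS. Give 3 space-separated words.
Answer: MISS HIT MISS

Derivation:
vaddr=111: (0,3) not in TLB -> MISS, insert
vaddr=125: (0,3) in TLB -> HIT
vaddr=296: (2,1) not in TLB -> MISS, insert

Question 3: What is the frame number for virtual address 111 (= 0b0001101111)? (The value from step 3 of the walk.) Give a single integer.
vaddr = 111: l1_idx=0, l2_idx=3
L1[0] = 0; L2[0][3] = 98

Answer: 98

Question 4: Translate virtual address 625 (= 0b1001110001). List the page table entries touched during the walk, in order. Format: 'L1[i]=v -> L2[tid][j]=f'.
Answer: L1[4]=2 -> L2[2][3]=55

Derivation:
vaddr = 625 = 0b1001110001
Split: l1_idx=4, l2_idx=3, offset=17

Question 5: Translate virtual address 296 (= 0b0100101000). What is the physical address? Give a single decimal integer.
vaddr = 296 = 0b0100101000
Split: l1_idx=2, l2_idx=1, offset=8
L1[2] = 3
L2[3][1] = 70
paddr = 70 * 32 + 8 = 2248

Answer: 2248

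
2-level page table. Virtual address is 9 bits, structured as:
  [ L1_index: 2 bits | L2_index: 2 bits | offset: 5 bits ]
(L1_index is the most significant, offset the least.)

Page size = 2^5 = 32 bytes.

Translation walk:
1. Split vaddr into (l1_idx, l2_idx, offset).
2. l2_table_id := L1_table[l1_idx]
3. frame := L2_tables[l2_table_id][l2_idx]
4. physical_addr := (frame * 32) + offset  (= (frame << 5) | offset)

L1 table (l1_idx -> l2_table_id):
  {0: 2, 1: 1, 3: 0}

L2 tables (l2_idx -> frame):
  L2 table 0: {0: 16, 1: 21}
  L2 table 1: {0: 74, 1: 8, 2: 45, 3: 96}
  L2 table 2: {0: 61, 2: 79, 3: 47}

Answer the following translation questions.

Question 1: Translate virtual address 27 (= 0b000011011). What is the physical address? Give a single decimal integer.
vaddr = 27 = 0b000011011
Split: l1_idx=0, l2_idx=0, offset=27
L1[0] = 2
L2[2][0] = 61
paddr = 61 * 32 + 27 = 1979

Answer: 1979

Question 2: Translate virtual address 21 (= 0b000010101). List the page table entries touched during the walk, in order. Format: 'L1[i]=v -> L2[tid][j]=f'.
vaddr = 21 = 0b000010101
Split: l1_idx=0, l2_idx=0, offset=21

Answer: L1[0]=2 -> L2[2][0]=61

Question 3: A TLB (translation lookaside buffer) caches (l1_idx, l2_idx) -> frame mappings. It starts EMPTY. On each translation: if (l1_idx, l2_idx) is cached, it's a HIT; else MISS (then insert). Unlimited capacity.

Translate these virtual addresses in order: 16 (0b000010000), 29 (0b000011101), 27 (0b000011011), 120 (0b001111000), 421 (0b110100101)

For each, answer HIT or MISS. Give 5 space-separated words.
Answer: MISS HIT HIT MISS MISS

Derivation:
vaddr=16: (0,0) not in TLB -> MISS, insert
vaddr=29: (0,0) in TLB -> HIT
vaddr=27: (0,0) in TLB -> HIT
vaddr=120: (0,3) not in TLB -> MISS, insert
vaddr=421: (3,1) not in TLB -> MISS, insert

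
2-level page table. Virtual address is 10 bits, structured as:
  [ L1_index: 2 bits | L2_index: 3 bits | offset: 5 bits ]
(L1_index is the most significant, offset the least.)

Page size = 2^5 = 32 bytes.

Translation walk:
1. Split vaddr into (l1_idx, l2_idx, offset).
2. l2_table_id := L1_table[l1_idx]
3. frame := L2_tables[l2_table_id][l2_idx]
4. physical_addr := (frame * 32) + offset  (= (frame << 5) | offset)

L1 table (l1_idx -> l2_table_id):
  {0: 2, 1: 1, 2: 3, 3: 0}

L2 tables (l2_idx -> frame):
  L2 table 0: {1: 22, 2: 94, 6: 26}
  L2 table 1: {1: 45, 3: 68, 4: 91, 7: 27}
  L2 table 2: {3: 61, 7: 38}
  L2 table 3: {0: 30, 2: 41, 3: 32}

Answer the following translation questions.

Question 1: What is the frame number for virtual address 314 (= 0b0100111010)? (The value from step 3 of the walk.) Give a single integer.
Answer: 45

Derivation:
vaddr = 314: l1_idx=1, l2_idx=1
L1[1] = 1; L2[1][1] = 45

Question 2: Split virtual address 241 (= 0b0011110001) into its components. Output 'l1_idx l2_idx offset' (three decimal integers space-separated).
vaddr = 241 = 0b0011110001
  top 2 bits -> l1_idx = 0
  next 3 bits -> l2_idx = 7
  bottom 5 bits -> offset = 17

Answer: 0 7 17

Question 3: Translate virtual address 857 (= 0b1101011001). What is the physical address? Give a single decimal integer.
Answer: 3033

Derivation:
vaddr = 857 = 0b1101011001
Split: l1_idx=3, l2_idx=2, offset=25
L1[3] = 0
L2[0][2] = 94
paddr = 94 * 32 + 25 = 3033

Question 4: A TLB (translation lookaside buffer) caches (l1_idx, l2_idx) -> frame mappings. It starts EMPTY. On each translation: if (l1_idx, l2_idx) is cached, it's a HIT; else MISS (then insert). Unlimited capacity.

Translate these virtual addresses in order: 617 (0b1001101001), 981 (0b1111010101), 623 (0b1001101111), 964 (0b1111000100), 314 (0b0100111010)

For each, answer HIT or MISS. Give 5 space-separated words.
Answer: MISS MISS HIT HIT MISS

Derivation:
vaddr=617: (2,3) not in TLB -> MISS, insert
vaddr=981: (3,6) not in TLB -> MISS, insert
vaddr=623: (2,3) in TLB -> HIT
vaddr=964: (3,6) in TLB -> HIT
vaddr=314: (1,1) not in TLB -> MISS, insert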